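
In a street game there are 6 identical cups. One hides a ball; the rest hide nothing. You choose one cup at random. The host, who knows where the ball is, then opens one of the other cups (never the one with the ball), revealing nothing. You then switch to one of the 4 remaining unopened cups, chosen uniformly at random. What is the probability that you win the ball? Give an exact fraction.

5/24

Your original cup holds the ball with probability 1/6, so the other 5 collectively hold it with probability 5/6.
The host can always find an empty cup to open, so this doesn't change that 5/6; it is now spread over the 4 remaining unopened cups.
P(win by switching) = (5/6) · (1/4) = 5/24.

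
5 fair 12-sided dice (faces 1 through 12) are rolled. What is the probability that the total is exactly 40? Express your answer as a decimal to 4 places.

There are 12^5 = 248832 equally likely outcomes.
The number of ordered 5-tuples from {1,…,12} summing to 40 is 8151.
P(sum = 40) = 8151/248832 = 2717/82944 ≈ 0.0328.

0.0328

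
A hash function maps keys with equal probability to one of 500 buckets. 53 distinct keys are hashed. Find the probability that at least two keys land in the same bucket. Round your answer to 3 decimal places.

It's easier to compute the probability that all 53 are distinct.
P(all distinct) = 500/500 · 499/500 · ··· · 448/500 ≈ 0.057.
So the probability of at least one match is 1 − 0.057 = 0.943.

0.943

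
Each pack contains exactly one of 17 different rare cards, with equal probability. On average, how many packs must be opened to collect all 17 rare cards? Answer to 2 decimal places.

58.47

After i distinct types are collected, each trial gives a new one with probability (17−i)/17, so the expected wait for the next new type is 17/(17−i).
E = 17/17 + 17/16 + 17/15 + 17/14 + 17/13 + 17/12 + 17/11 + 17/10 + 17/9 + 17/8 + 17/7 + 17/6 + 17/5 + 17/4 + 17/3 + 17/2 + 17/1 = 42142223/720720 ≈ 58.47.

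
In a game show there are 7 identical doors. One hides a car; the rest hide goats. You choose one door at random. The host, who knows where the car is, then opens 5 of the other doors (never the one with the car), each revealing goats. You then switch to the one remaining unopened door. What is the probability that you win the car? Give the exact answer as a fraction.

6/7

Your original door holds the car with probability 1/7, so the other 6 collectively hold it with probability 6/7.
The host can always find 5 empty doors to open, so the reveals don't change that 6/7; it is now spread over the 1 remaining unopened door.
P(win by switching) = (6/7) · (1/1) = 6/7.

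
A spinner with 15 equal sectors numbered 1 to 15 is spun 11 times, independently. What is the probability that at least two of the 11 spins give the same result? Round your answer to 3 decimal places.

P(all 11 different) = 15/15 · 14/15 · ··· · 5/15 ≈ 0.006.
P(at least two equal) = 1 − 0.006 = 0.994.

0.994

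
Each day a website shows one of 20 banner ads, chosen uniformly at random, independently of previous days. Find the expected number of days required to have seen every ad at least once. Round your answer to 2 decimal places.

71.95

After i distinct types are collected, each trial gives a new one with probability (20−i)/20, so the expected wait for the next new type is 20/(20−i).
E = 20/20 + 20/19 + 20/18 + 20/17 + 20/16 + 20/15 + 20/14 + 20/13 + 20/12 + 20/11 + 20/10 + 20/9 + 20/8 + 20/7 + 20/6 + 20/5 + 20/4 + 20/3 + 20/2 + 20/1 = 279175675/3879876 ≈ 71.95.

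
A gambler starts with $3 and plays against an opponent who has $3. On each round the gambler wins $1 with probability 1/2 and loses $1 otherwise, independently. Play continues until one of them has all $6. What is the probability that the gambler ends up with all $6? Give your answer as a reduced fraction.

With a fair step, P(i) = ½P(i−1) + ½P(i+1) with P(0)=0, P(6)=1 has the linear solution P(i) = i/6.
P(3) = 3/6 = 1/2.

1/2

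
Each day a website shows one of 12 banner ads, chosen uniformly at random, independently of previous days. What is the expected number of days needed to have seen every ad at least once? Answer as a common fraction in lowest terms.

After i distinct types are collected, each trial gives a new one with probability (12−i)/12, so the expected wait for the next new type is 12/(12−i).
E = 12/12 + 12/11 + 12/10 + 12/9 + 12/8 + 12/7 + 12/6 + 12/5 + 12/4 + 12/3 + 12/2 + 12/1 = 86021/2310.

86021/2310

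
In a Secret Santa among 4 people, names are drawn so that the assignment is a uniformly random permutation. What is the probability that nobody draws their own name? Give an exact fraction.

This is the derangement probability: permutations of 4 with no fixed point.
D(4) = 4! · (1 − 1/1! + 1/2! − ··· + (−1)^4/4!) = 9.
P = 9/24 = 3/8.

3/8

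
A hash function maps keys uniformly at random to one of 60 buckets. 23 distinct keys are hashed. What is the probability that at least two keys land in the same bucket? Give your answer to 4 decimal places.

0.9923

It's easier to compute the probability that all 23 are distinct.
P(all distinct) = 60/60 · 59/60 · ··· · 38/60 ≈ 0.0077.
So the probability of at least one match is 1 − 0.0077 = 0.9923.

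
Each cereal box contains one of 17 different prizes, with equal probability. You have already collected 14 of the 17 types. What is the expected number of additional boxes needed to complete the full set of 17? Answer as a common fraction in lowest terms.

187/6

Starting from 14 distinct types, each trial gives a new one with probability (17−i)/17 when i types are held, so the wait for the next new type is 17/(17−i).
E = 17/3 + 17/2 + 17/1 = 187/6.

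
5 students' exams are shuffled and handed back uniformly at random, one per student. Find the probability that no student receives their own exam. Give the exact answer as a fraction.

11/30

This is the derangement probability: permutations of 5 with no fixed point.
D(5) = 5! · (1 − 1/1! + 1/2! − ··· + (−1)^5/5!) = 44.
P = 44/120 = 11/30.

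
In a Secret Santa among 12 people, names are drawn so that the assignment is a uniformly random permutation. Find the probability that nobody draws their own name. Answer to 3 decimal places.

This is the derangement probability: permutations of 12 with no fixed point.
D(12) = 12! · (1 − 1/1! + 1/2! − ··· + (−1)^12/12!) = 176214841.
P = 176214841/479001600 = 16019531/43545600 ≈ 0.368.

0.368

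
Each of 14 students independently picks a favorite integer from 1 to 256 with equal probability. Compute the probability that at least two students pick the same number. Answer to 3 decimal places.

It's easier to compute the probability that all 14 are distinct.
P(all distinct) = 256/256 · 255/256 · ··· · 243/256 ≈ 0.696.
So the probability of at least one match is 1 − 0.696 = 0.304.

0.304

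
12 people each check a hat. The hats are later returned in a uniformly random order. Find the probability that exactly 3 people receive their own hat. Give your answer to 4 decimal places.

Choose which 3 of the 12 are fixed: C(12,3) = 220 ways.
The remaining 9 must have no fixed point: D(9) = 133496.
P = 220·133496/479001600 = 16687/272160 ≈ 0.0613.

0.0613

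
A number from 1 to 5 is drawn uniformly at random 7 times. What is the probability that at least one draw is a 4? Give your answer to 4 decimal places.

P(no draw is a 4) = (4/5)^7 ≈ 0.2097.
P(at least one) = 1 − 0.2097 = 0.7903.

0.7903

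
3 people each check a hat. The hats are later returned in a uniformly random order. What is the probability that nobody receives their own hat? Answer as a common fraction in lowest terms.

1/3

This is the derangement probability: permutations of 3 with no fixed point.
D(3) = 3! · (1 − 1/1! + 1/2! − ··· + (−1)^3/3!) = 2.
P = 2/6 = 1/3.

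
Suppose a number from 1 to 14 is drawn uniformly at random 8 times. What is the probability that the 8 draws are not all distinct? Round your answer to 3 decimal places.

P(all 8 different) = 14/14 · 13/14 · ··· · 7/14 ≈ 0.082.
P(at least two equal) = 1 − 0.082 = 0.918.

0.918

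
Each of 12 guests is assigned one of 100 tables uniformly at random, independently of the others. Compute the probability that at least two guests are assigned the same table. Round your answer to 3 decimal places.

It's easier to compute the probability that all 12 are distinct.
P(all distinct) = 100/100 · 99/100 · ··· · 89/100 ≈ 0.503.
So the probability of at least one match is 1 − 0.503 = 0.497.

0.497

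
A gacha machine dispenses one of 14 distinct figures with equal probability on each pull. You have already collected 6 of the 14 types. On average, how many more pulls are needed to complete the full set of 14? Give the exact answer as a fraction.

Starting from 6 distinct types, each trial gives a new one with probability (14−i)/14 when i types are held, so the wait for the next new type is 14/(14−i).
E = 14/8 + 14/7 + 14/6 + 14/5 + 14/4 + 14/3 + 14/2 + 14/1 = 761/20.

761/20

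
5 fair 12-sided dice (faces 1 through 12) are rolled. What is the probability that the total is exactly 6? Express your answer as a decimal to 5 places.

There are 12^5 = 248832 equally likely outcomes.
The number of ordered 5-tuples from {1,…,12} summing to 6 is 5.
P(sum = 6) = 5/248832 ≈ 0.00002.

0.00002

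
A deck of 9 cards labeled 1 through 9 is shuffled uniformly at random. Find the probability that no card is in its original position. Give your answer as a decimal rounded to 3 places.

This is the derangement probability: permutations of 9 with no fixed point.
D(9) = 9! · (1 − 1/1! + 1/2! − ··· + (−1)^9/9!) = 133496.
P = 133496/362880 = 16687/45360 ≈ 0.368.

0.368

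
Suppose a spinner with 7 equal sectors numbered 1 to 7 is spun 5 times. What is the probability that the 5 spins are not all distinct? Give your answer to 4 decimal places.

P(all 5 different) = 7/7 · 6/7 · ··· · 3/7 ≈ 0.1499.
P(at least two equal) = 1 − 0.1499 = 0.8501.

0.8501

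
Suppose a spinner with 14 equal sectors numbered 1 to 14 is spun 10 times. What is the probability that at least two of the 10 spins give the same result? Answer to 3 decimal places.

P(all 10 different) = 14/14 · 13/14 · ··· · 5/14 ≈ 0.013.
P(at least two equal) = 1 − 0.013 = 0.987.

0.987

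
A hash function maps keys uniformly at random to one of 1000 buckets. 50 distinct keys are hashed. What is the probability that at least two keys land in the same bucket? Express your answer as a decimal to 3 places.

0.712

It's easier to compute the probability that all 50 are distinct.
P(all distinct) = 1000/1000 · 999/1000 · ··· · 951/1000 ≈ 0.288.
So the probability of at least one match is 1 − 0.288 = 0.712.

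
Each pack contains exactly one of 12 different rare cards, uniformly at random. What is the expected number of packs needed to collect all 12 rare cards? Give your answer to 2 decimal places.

37.24

After i distinct types are collected, each trial gives a new one with probability (12−i)/12, so the expected wait for the next new type is 12/(12−i).
E = 12/12 + 12/11 + 12/10 + 12/9 + 12/8 + 12/7 + 12/6 + 12/5 + 12/4 + 12/3 + 12/2 + 12/1 = 86021/2310 ≈ 37.24.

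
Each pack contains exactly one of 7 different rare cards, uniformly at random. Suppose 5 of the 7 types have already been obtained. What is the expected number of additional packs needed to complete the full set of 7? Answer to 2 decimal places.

Starting from 5 distinct types, each trial gives a new one with probability (7−i)/7 when i types are held, so the wait for the next new type is 7/(7−i).
E = 7/2 + 7/1 = 21/2 ≈ 10.50.

10.50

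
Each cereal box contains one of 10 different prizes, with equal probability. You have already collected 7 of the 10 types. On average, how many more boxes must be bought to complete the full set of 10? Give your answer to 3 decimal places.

Starting from 7 distinct types, each trial gives a new one with probability (10−i)/10 when i types are held, so the wait for the next new type is 10/(10−i).
E = 10/3 + 10/2 + 10/1 = 55/3 ≈ 18.333.

18.333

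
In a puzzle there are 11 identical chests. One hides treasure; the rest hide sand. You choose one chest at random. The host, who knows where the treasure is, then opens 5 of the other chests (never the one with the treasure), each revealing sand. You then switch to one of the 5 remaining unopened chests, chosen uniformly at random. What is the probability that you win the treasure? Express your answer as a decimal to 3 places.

0.182

Your original chest holds the treasure with probability 1/11, so the other 10 collectively hold it with probability 10/11.
The host can always find 5 empty chests to open, so the reveals don't change that 10/11; it is now spread over the 5 remaining unopened chests.
P(win by switching) = (10/11) · (1/5) = 2/11 ≈ 0.182.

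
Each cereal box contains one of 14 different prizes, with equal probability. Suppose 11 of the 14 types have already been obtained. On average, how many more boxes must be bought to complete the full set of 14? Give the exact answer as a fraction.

77/3

Starting from 11 distinct types, each trial gives a new one with probability (14−i)/14 when i types are held, so the wait for the next new type is 14/(14−i).
E = 14/3 + 14/2 + 14/1 = 77/3.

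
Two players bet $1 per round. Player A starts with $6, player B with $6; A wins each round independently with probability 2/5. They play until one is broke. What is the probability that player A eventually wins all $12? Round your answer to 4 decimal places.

0.0807

Let r = q/p = (3/5)/(2/5) = 3/2. The recurrence P(i) = p·P(i+1) + q·P(i−1) with P(0)=0, P(12)=1 gives P(i) = (1 − r^i)/(1 − r^12).
P(6) = (1 − (3/2)^6) / (1 − (3/2)^12) = 64/793 ≈ 0.0807.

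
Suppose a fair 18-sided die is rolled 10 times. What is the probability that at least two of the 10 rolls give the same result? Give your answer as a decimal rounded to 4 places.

0.9555

P(all 10 different) = 18/18 · 17/18 · ··· · 9/18 ≈ 0.0445.
P(at least two equal) = 1 − 0.0445 = 0.9555.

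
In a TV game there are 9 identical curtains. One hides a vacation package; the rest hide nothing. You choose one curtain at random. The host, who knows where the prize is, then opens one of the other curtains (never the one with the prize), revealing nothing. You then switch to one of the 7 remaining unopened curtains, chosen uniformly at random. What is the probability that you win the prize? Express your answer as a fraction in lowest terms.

8/63

Your original curtain holds the prize with probability 1/9, so the other 8 collectively hold it with probability 8/9.
The host can always find an empty curtain to open, so this doesn't change that 8/9; it is now spread over the 7 remaining unopened curtains.
P(win by switching) = (8/9) · (1/7) = 8/63.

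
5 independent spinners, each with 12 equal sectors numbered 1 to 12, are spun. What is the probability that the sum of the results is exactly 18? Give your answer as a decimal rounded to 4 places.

0.0095

There are 12^5 = 248832 equally likely outcomes.
The number of ordered 5-tuples from {1,…,12} summing to 18 is 2355.
P(sum = 18) = 2355/248832 = 785/82944 ≈ 0.0095.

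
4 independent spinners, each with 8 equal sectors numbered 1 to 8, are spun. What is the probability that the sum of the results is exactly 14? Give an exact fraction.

123/2048

There are 8^4 = 4096 equally likely outcomes.
The number of ordered 4-tuples from {1,…,8} summing to 14 is 246.
P(sum = 14) = 246/4096 = 123/2048.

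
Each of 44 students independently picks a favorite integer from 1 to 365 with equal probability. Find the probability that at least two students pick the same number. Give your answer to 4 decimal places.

It's easier to compute the probability that all 44 are distinct.
P(all distinct) = 365/365 · 364/365 · ··· · 322/365 ≈ 0.0671.
So the probability of at least one match is 1 − 0.0671 = 0.9329.

0.9329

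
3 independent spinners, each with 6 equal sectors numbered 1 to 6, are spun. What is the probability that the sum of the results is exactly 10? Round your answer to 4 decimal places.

There are 6^3 = 216 equally likely outcomes.
The number of ordered 3-tuples from {1,…,6} summing to 10 is 27.
P(sum = 10) = 27/216 = 1/8 ≈ 0.1250.

0.1250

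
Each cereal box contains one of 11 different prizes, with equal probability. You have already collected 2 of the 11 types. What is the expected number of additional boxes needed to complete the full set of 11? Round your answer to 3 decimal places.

Starting from 2 distinct types, each trial gives a new one with probability (11−i)/11 when i types are held, so the wait for the next new type is 11/(11−i).
E = 11/9 + 11/8 + 11/7 + 11/6 + 11/5 + 11/4 + 11/3 + 11/2 + 11/1 = 78419/2520 ≈ 31.119.

31.119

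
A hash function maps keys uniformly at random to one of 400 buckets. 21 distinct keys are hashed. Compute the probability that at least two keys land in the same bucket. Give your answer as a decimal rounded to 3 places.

It's easier to compute the probability that all 21 are distinct.
P(all distinct) = 400/400 · 399/400 · ··· · 380/400 ≈ 0.586.
So the probability of at least one match is 1 − 0.586 = 0.414.

0.414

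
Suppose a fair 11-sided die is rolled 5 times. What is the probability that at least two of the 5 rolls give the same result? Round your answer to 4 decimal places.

P(all 5 different) = 11/11 · 10/11 · ··· · 7/11 ≈ 0.3442.
P(at least two equal) = 1 − 0.3442 = 0.6558.

0.6558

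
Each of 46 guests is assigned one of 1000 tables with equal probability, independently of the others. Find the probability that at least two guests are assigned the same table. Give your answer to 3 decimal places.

0.650

It's easier to compute the probability that all 46 are distinct.
P(all distinct) = 1000/1000 · 999/1000 · ··· · 955/1000 ≈ 0.350.
So the probability of at least one match is 1 − 0.350 = 0.650.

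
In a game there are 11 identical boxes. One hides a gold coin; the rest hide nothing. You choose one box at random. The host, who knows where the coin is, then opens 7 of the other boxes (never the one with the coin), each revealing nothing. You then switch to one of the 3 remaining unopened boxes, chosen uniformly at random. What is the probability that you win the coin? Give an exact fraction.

10/33

Your original box holds the coin with probability 1/11, so the other 10 collectively hold it with probability 10/11.
The host can always find 7 empty boxes to open, so the reveals don't change that 10/11; it is now spread over the 3 remaining unopened boxes.
P(win by switching) = (10/11) · (1/3) = 10/33.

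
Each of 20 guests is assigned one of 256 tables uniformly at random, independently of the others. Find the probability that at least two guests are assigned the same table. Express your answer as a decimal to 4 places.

It's easier to compute the probability that all 20 are distinct.
P(all distinct) = 256/256 · 255/256 · ··· · 237/256 ≈ 0.4668.
So the probability of at least one match is 1 − 0.4668 = 0.5332.

0.5332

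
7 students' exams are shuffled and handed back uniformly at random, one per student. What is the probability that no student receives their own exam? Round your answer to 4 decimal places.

This is the derangement probability: permutations of 7 with no fixed point.
D(7) = 7! · (1 − 1/1! + 1/2! − ··· + (−1)^7/7!) = 1854.
P = 1854/5040 = 103/280 ≈ 0.3679.

0.3679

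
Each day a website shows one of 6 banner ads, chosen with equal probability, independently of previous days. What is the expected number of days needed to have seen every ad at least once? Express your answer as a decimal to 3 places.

14.700

After i distinct types are collected, each trial gives a new one with probability (6−i)/6, so the expected wait for the next new type is 6/(6−i).
E = 6/6 + 6/5 + 6/4 + 6/3 + 6/2 + 6/1 = 147/10 ≈ 14.700.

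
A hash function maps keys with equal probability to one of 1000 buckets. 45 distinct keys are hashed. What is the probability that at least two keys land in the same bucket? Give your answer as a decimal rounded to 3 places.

0.634

It's easier to compute the probability that all 45 are distinct.
P(all distinct) = 1000/1000 · 999/1000 · ··· · 956/1000 ≈ 0.366.
So the probability of at least one match is 1 − 0.366 = 0.634.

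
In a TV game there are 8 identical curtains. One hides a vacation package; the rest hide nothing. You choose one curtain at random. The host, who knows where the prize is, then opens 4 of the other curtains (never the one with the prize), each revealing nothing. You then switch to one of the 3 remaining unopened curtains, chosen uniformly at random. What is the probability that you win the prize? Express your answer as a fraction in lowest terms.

7/24

Your original curtain holds the prize with probability 1/8, so the other 7 collectively hold it with probability 7/8.
The host can always find 4 empty curtains to open, so the reveals don't change that 7/8; it is now spread over the 3 remaining unopened curtains.
P(win by switching) = (7/8) · (1/3) = 7/24.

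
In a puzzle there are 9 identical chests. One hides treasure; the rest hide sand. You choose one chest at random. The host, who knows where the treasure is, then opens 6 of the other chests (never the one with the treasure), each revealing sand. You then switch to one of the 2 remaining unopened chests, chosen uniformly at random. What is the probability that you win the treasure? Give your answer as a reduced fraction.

Your original chest holds the treasure with probability 1/9, so the other 8 collectively hold it with probability 8/9.
The host can always find 6 empty chests to open, so the reveals don't change that 8/9; it is now spread over the 2 remaining unopened chests.
P(win by switching) = (8/9) · (1/2) = 4/9.

4/9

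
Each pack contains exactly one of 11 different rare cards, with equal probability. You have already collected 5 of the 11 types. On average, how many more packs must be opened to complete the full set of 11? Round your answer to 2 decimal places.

26.95

Starting from 5 distinct types, each trial gives a new one with probability (11−i)/11 when i types are held, so the wait for the next new type is 11/(11−i).
E = 11/6 + 11/5 + 11/4 + 11/3 + 11/2 + 11/1 = 539/20 ≈ 26.95.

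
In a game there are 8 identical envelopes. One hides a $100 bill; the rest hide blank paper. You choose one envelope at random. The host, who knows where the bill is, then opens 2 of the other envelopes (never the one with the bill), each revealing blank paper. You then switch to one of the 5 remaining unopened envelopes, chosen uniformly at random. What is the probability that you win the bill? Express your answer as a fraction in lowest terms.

7/40

Your original envelope holds the bill with probability 1/8, so the other 7 collectively hold it with probability 7/8.
The host can always find 2 empty envelopes to open, so the reveals don't change that 7/8; it is now spread over the 5 remaining unopened envelopes.
P(win by switching) = (7/8) · (1/5) = 7/40.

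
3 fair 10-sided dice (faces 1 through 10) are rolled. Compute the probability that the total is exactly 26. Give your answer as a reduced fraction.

3/200

There are 10^3 = 1000 equally likely outcomes.
The number of ordered 3-tuples from {1,…,10} summing to 26 is 15.
P(sum = 26) = 15/1000 = 3/200.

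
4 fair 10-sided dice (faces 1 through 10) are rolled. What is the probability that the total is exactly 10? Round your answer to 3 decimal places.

There are 10^4 = 10000 equally likely outcomes.
The number of ordered 4-tuples from {1,…,10} summing to 10 is 84.
P(sum = 10) = 84/10000 = 21/2500 ≈ 0.008.

0.008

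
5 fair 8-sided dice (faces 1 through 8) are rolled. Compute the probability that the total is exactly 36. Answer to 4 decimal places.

0.0021

There are 8^5 = 32768 equally likely outcomes.
The number of ordered 5-tuples from {1,…,8} summing to 36 is 70.
P(sum = 36) = 70/32768 = 35/16384 ≈ 0.0021.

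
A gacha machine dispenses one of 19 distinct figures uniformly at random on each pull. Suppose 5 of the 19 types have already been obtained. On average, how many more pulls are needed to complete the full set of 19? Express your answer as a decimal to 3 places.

Starting from 5 distinct types, each trial gives a new one with probability (19−i)/19 when i types are held, so the wait for the next new type is 19/(19−i).
E = 19/14 + 19/13 + 19/12 + 19/11 + 19/10 + 19/9 + 19/8 + 19/7 + 19/6 + 19/5 + 19/4 + 19/3 + 19/2 + 19/1 = 22262927/360360 ≈ 61.780.

61.780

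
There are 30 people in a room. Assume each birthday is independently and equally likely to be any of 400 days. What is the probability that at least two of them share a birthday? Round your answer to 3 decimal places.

It's easier to compute the probability that all 30 are distinct.
P(all distinct) = 400/400 · 399/400 · ··· · 371/400 ≈ 0.328.
So the probability of at least one match is 1 − 0.328 = 0.672.

0.672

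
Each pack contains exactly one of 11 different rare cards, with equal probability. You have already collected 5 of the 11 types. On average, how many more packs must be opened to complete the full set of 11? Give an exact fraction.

539/20

Starting from 5 distinct types, each trial gives a new one with probability (11−i)/11 when i types are held, so the wait for the next new type is 11/(11−i).
E = 11/6 + 11/5 + 11/4 + 11/3 + 11/2 + 11/1 = 539/20.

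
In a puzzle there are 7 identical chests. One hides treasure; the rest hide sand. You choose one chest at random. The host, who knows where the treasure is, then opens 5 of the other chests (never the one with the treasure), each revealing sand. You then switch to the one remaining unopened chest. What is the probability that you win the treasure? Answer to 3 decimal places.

0.857

Your original chest holds the treasure with probability 1/7, so the other 6 collectively hold it with probability 6/7.
The host can always find 5 empty chests to open, so the reveals don't change that 6/7; it is now spread over the 1 remaining unopened chest.
P(win by switching) = (6/7) · (1/1) = 6/7 ≈ 0.857.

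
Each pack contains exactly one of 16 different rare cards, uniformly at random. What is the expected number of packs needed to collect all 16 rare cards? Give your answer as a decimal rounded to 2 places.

After i distinct types are collected, each trial gives a new one with probability (16−i)/16, so the expected wait for the next new type is 16/(16−i).
E = 16/16 + 16/15 + 16/14 + 16/13 + 16/12 + 16/11 + 16/10 + 16/9 + 16/8 + 16/7 + 16/6 + 16/5 + 16/4 + 16/3 + 16/2 + 16/1 = 2436559/45045 ≈ 54.09.

54.09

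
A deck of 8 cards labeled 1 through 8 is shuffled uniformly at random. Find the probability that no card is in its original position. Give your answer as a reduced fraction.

This is the derangement probability: permutations of 8 with no fixed point.
D(8) = 8! · (1 − 1/1! + 1/2! − ··· + (−1)^8/8!) = 14833.
P = 14833/40320 = 2119/5760.

2119/5760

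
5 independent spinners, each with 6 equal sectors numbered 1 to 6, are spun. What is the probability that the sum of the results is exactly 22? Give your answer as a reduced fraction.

35/648

There are 6^5 = 7776 equally likely outcomes.
The number of ordered 5-tuples from {1,…,6} summing to 22 is 420.
P(sum = 22) = 420/7776 = 35/648.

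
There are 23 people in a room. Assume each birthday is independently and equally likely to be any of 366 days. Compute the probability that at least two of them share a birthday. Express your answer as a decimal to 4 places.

It's easier to compute the probability that all 23 are distinct.
P(all distinct) = 366/366 · 365/366 · ··· · 344/366 ≈ 0.4937.
So the probability of at least one match is 1 − 0.4937 = 0.5063.

0.5063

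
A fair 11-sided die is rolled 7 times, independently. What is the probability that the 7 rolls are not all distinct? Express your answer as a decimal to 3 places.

P(all 7 different) = 11/11 · 10/11 · ··· · 5/11 ≈ 0.085.
P(at least two equal) = 1 − 0.085 = 0.915.

0.915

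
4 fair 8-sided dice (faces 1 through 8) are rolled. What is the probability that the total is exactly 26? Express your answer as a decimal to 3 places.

0.021

There are 8^4 = 4096 equally likely outcomes.
The number of ordered 4-tuples from {1,…,8} summing to 26 is 84.
P(sum = 26) = 84/4096 = 21/1024 ≈ 0.021.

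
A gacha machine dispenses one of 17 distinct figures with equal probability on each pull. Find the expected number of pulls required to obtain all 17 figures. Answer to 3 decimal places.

58.472

After i distinct types are collected, each trial gives a new one with probability (17−i)/17, so the expected wait for the next new type is 17/(17−i).
E = 17/17 + 17/16 + 17/15 + 17/14 + 17/13 + 17/12 + 17/11 + 17/10 + 17/9 + 17/8 + 17/7 + 17/6 + 17/5 + 17/4 + 17/3 + 17/2 + 17/1 = 42142223/720720 ≈ 58.472.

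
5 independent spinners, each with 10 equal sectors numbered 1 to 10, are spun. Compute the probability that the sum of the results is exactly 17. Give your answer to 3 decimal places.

0.017

There are 10^5 = 100000 equally likely outcomes.
The number of ordered 5-tuples from {1,…,10} summing to 17 is 1745.
P(sum = 17) = 1745/100000 = 349/20000 ≈ 0.017.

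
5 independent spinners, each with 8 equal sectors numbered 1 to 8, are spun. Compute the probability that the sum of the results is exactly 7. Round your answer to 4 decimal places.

There are 8^5 = 32768 equally likely outcomes.
The number of ordered 5-tuples from {1,…,8} summing to 7 is 15.
P(sum = 7) = 15/32768 ≈ 0.0005.

0.0005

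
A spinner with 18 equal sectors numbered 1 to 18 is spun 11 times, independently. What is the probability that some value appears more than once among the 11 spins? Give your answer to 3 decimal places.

P(all 11 different) = 18/18 · 17/18 · ··· · 8/18 ≈ 0.020.
P(at least two equal) = 1 − 0.020 = 0.980.

0.980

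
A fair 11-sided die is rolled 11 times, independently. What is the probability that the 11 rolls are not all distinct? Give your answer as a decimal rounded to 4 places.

0.9999

P(all 11 different) = 11/11 · 10/11 · ··· · 1/11 ≈ 0.0001.
P(at least two equal) = 1 − 0.0001 = 0.9999.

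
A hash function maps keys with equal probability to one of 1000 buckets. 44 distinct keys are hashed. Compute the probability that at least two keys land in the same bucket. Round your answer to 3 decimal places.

It's easier to compute the probability that all 44 are distinct.
P(all distinct) = 1000/1000 · 999/1000 · ··· · 957/1000 ≈ 0.383.
So the probability of at least one match is 1 − 0.383 = 0.617.

0.617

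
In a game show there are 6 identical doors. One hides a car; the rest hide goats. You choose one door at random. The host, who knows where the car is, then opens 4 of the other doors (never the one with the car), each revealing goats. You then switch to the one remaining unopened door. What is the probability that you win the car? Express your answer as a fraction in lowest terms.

Your original door holds the car with probability 1/6, so the other 5 collectively hold it with probability 5/6.
The host can always find 4 empty doors to open, so the reveals don't change that 5/6; it is now spread over the 1 remaining unopened door.
P(win by switching) = (5/6) · (1/1) = 5/6.

5/6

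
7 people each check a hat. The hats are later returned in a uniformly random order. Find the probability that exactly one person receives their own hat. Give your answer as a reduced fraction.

53/144

Choose which one is fixed: C(7,1) = 7 ways.
The remaining 6 must have no fixed point: D(6) = 265.
P = 7·265/5040 = 53/144.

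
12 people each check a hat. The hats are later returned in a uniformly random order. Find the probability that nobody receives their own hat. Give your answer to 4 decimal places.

This is the derangement probability: permutations of 12 with no fixed point.
D(12) = 12! · (1 − 1/1! + 1/2! − ··· + (−1)^12/12!) = 176214841.
P = 176214841/479001600 = 16019531/43545600 ≈ 0.3679.

0.3679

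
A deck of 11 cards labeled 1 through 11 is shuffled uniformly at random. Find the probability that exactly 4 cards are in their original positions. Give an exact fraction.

Choose which 4 of the 11 are fixed: C(11,4) = 330 ways.
The remaining 7 must have no fixed point: D(7) = 1854.
P = 330·1854/39916800 = 103/6720.

103/6720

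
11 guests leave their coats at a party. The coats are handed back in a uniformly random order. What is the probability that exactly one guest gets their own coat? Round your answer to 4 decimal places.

Choose which one is fixed: C(11,1) = 11 ways.
The remaining 10 must have no fixed point: D(10) = 1334961.
P = 11·1334961/39916800 = 16481/44800 ≈ 0.3679.

0.3679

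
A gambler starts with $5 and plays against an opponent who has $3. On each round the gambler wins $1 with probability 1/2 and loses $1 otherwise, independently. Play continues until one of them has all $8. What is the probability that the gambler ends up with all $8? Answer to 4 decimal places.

With a fair step, P(i) = ½P(i−1) + ½P(i+1) with P(0)=0, P(8)=1 has the linear solution P(i) = i/8.
P(5) = 5/8 ≈ 0.6250.

0.6250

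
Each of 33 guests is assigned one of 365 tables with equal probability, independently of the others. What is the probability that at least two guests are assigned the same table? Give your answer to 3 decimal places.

It's easier to compute the probability that all 33 are distinct.
P(all distinct) = 365/365 · 364/365 · ··· · 333/365 ≈ 0.225.
So the probability of at least one match is 1 − 0.225 = 0.775.

0.775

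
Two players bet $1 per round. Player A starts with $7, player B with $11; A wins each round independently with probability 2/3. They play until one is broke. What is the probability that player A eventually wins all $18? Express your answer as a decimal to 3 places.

0.992

Let r = q/p = (1/3)/(2/3) = 1/2. The recurrence P(i) = p·P(i+1) + q·P(i−1) with P(0)=0, P(18)=1 gives P(i) = (1 − r^i)/(1 − r^18).
P(7) = (1 − (1/2)^7) / (1 − (1/2)^18) = 260096/262143 ≈ 0.992.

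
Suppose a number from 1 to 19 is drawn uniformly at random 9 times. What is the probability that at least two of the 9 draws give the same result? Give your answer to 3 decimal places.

0.896

P(all 9 different) = 19/19 · 18/19 · ··· · 11/19 ≈ 0.104.
P(at least two equal) = 1 − 0.104 = 0.896.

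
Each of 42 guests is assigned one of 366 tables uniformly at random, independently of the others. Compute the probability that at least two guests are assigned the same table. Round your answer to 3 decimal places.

It's easier to compute the probability that all 42 are distinct.
P(all distinct) = 366/366 · 365/366 · ··· · 325/366 ≈ 0.087.
So the probability of at least one match is 1 − 0.087 = 0.913.

0.913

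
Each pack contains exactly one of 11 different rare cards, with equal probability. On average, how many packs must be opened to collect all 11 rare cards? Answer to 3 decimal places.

After i distinct types are collected, each trial gives a new one with probability (11−i)/11, so the expected wait for the next new type is 11/(11−i).
E = 11/11 + 11/10 + 11/9 + 11/8 + 11/7 + 11/6 + 11/5 + 11/4 + 11/3 + 11/2 + 11/1 = 83711/2520 ≈ 33.219.

33.219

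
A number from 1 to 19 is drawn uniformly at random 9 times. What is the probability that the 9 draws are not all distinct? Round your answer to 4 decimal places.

0.8961

P(all 9 different) = 19/19 · 18/19 · ··· · 11/19 ≈ 0.1039.
P(at least two equal) = 1 − 0.1039 = 0.8961.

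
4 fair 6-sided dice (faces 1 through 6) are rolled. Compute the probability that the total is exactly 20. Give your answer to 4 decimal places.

0.0270

There are 6^4 = 1296 equally likely outcomes.
The number of ordered 4-tuples from {1,…,6} summing to 20 is 35.
P(sum = 20) = 35/1296 ≈ 0.0270.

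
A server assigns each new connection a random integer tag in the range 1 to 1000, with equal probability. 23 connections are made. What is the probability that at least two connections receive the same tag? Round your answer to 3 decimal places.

It's easier to compute the probability that all 23 are distinct.
P(all distinct) = 1000/1000 · 999/1000 · ··· · 978/1000 ≈ 0.775.
So the probability of at least one match is 1 − 0.775 = 0.225.

0.225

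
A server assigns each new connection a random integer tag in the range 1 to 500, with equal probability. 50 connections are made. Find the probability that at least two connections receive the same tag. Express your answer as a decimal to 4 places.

It's easier to compute the probability that all 50 are distinct.
P(all distinct) = 500/500 · 499/500 · ··· · 451/500 ≈ 0.0793.
So the probability of at least one match is 1 − 0.0793 = 0.9207.

0.9207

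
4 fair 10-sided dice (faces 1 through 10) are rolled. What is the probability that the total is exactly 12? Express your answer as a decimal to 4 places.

There are 10^4 = 10000 equally likely outcomes.
The number of ordered 4-tuples from {1,…,10} summing to 12 is 165.
P(sum = 12) = 165/10000 = 33/2000 ≈ 0.0165.

0.0165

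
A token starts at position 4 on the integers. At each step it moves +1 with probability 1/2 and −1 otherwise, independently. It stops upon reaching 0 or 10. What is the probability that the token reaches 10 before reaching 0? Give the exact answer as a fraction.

With a fair step, P(i) = ½P(i−1) + ½P(i+1) with P(0)=0, P(10)=1 has the linear solution P(i) = i/10.
P(4) = 4/10 = 2/5.

2/5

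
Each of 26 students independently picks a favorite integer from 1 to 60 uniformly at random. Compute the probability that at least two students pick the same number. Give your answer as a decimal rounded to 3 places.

It's easier to compute the probability that all 26 are distinct.
P(all distinct) = 60/60 · 59/60 · ··· · 35/60 ≈ 0.002.
So the probability of at least one match is 1 − 0.002 = 0.998.

0.998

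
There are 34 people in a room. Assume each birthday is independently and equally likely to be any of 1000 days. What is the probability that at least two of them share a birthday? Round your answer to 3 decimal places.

It's easier to compute the probability that all 34 are distinct.
P(all distinct) = 1000/1000 · 999/1000 · ··· · 967/1000 ≈ 0.567.
So the probability of at least one match is 1 − 0.567 = 0.433.

0.433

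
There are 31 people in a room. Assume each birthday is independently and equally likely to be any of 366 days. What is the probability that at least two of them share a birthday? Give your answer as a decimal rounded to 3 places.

0.729

It's easier to compute the probability that all 31 are distinct.
P(all distinct) = 366/366 · 365/366 · ··· · 336/366 ≈ 0.271.
So the probability of at least one match is 1 − 0.271 = 0.729.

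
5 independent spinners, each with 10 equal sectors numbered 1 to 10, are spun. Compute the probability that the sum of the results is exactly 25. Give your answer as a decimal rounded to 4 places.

There are 10^5 = 100000 equally likely outcomes.
The number of ordered 5-tuples from {1,…,10} summing to 25 is 5631.
P(sum = 25) = 5631/100000 ≈ 0.0563.

0.0563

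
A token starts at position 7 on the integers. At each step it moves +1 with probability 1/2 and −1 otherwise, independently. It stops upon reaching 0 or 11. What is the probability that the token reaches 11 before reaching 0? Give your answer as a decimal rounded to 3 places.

With a fair step, P(i) = ½P(i−1) + ½P(i+1) with P(0)=0, P(11)=1 has the linear solution P(i) = i/11.
P(7) = 7/11 ≈ 0.636.

0.636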